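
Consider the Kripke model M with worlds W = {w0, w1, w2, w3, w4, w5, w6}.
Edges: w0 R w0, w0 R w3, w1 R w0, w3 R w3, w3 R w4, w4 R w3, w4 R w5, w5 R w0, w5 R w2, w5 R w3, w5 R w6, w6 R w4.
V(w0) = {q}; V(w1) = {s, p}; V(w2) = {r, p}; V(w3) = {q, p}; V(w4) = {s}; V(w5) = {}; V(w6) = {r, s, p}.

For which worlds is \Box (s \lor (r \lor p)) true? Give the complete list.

w2, w3, w6

Recall that \Box ψ holds at a world iff ψ holds at every accessible world, and \Diamond ψ holds iff ψ holds at some accessible world.
Let φ = \Box (s \lor (r \lor p)). Evaluate φ at each world:
  w0 (successors {w0, w3}): φ is false.
  w1 (successors {w0}): φ is false.
  w2 (successors ∅): φ is true.
  w3 (successors {w3, w4}): φ is true.
  w4 (successors {w3, w5}): φ is false.
  w5 (successors {w0, w2, w3, w6}): φ is false.
  w6 (successors {w4}): φ is true.
For instance, at w3:
  At w3: \Box (s \lor (r \lor p)) requires s \lor (r \lor p) at every successor {w3, w4}.
    At w3: s \lor (r \lor p) is true.
    At w4: s \lor (r \lor p) is true.
  So \Box (s \lor (r \lor p)) is true at w3.
Satisfying worlds: {w2, w3, w6}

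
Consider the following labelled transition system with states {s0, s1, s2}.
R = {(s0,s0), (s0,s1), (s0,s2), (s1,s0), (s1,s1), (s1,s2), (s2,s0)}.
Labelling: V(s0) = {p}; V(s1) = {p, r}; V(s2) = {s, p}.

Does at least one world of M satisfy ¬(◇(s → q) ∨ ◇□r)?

No

Let φ = ¬(◇(s → q) ∨ ◇□r). Evaluate φ at each world:
  s0 (successors {s0, s1, s2}): φ is false.
  s1 (successors {s0, s1, s2}): φ is false.
  s2 (successors {s0}): φ is false.
For instance, at s2:
  At s2: ◇(s → q) ∨ ◇□r is true, so ¬(◇(s → q) ∨ ◇□r) is false.
    At s2: ◇(s → q) is true, ◇□r is false, so ◇(s → q) ∨ ◇□r is true.
      At s2: ◇(s → q) requires s → q at some successor in {s0}.
        s → q holds at s0, so ◇(s → q) is true at s2.
      At s2: ◇□r requires □r at some successor in {s0}.
        At s0: □r is false.
      So ◇□r is false at s2.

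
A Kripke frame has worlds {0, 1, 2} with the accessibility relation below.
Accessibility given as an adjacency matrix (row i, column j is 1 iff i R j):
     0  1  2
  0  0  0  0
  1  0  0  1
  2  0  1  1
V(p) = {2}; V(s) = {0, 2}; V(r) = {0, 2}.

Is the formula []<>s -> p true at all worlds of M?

No

Recall that []ψ holds at a world iff ψ holds at every accessible world, and <>ψ holds iff ψ holds at some accessible world.
Let φ = []<>s -> p. Evaluate φ at each world:
  0 (successors ∅): φ is false.
  1 (successors {2}): φ is false.
  2 (successors {1, 2}): φ is true.
Detail at 0 (counterexample):
  At 0: []<>s is true, p is false, so []<>s -> p is false.
    At 0: no accessible worlds, so []<>s holds vacuously.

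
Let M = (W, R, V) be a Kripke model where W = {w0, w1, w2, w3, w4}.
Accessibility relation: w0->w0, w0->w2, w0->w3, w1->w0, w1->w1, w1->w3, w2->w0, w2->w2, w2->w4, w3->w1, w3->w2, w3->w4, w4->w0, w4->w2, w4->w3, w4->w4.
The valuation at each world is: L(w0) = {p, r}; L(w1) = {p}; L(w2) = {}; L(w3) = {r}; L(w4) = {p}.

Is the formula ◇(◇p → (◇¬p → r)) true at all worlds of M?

Let φ = ◇(◇p → (◇¬p → r)). Evaluate φ at each world:
  w0 (successors {w0, w2, w3}): φ is true.
  w1 (successors {w0, w1, w3}): φ is true.
  w2 (successors {w0, w2, w4}): φ is true.
  w3 (successors {w1, w2, w4}): φ is false.
  w4 (successors {w0, w2, w3, w4}): φ is true.
Detail at w3 (counterexample):
  At w3: ◇(◇p → (◇¬p → r)) requires ◇p → (◇¬p → r) at some successor in {w1, w2, w4}.
    At w1: ◇p → (◇¬p → r) is false.
    At w2: ◇p → (◇¬p → r) is false.
    At w4: ◇p → (◇¬p → r) is false.
  So ◇(◇p → (◇¬p → r)) is false at w3.

No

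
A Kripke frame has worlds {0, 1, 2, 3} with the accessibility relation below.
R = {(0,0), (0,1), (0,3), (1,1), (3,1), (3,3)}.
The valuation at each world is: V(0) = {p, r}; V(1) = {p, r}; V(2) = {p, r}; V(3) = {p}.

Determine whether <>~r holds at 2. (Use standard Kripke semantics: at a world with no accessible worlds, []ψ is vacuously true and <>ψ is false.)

No

Recall that <>ψ holds at a world iff ψ holds at some accessible world.
At 2: no accessible worlds, so <>~r is false.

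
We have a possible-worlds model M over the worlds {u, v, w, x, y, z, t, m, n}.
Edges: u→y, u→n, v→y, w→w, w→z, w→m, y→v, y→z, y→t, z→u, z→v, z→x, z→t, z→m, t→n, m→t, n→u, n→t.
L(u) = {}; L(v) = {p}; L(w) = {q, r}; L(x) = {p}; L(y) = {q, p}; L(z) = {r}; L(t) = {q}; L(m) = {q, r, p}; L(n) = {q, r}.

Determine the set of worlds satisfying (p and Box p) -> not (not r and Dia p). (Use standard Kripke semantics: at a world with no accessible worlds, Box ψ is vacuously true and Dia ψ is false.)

Recall that Box ψ holds at a world iff ψ holds at every accessible world, and Dia ψ holds iff ψ holds at some accessible world.
Let φ = (p and Box p) -> not (not r and Dia p). Evaluate φ at each world:
  u (successors {y, n}): φ is true.
  v (successors {y}): φ is false.
  w (successors {w, z, m}): φ is true.
  x (successors ∅): φ is true.
  y (successors {v, z, t}): φ is true.
  z (successors {u, v, x, t, m}): φ is true.
  t (successors {n}): φ is true.
  m (successors {t}): φ is true.
  n (successors {u, t}): φ is true.
For instance, at t:
  At t: p and Box p is false, not (not r and Dia p) is true, so (p and Box p) -> not (not r and Dia p) is true.
    At t: p is false, Box p is false, so p and Box p is false.
      At t: Box p requires p at every successor {n}.
        p fails at n, so Box p is false at t.
    At t: not r and Dia p is false, so not (not r and Dia p) is true.
      At t: not r is true, Dia p is false, so not r and Dia p is false.
Satisfying worlds: {u, w, x, y, z, t, m, n}

u, w, x, y, z, t, m, n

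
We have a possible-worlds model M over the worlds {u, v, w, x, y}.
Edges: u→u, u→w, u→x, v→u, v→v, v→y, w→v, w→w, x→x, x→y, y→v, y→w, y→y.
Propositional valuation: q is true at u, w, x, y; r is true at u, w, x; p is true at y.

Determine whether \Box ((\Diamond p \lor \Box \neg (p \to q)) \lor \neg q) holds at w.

No

At w: \Box ((\Diamond p \lor \Box \neg (p \to q)) \lor \neg q) requires (\Diamond p \lor \Box \neg (p \to q)) \lor \neg q at every successor {v, w}.
  (\Diamond p \lor \Box \neg (p \to q)) \lor \neg q fails at w, so \Box ((\Diamond p \lor \Box \neg (p \to q)) \lor \neg q) is false at w.
    At w: \Diamond p \lor \Box \neg (p \to q) is false, \neg q is false, so (\Diamond p \lor \Box \neg (p \to q)) \lor \neg q is false.
      At w: \Diamond p is false, \Box \neg (p \to q) is false, so \Diamond p \lor \Box \neg (p \to q) is false.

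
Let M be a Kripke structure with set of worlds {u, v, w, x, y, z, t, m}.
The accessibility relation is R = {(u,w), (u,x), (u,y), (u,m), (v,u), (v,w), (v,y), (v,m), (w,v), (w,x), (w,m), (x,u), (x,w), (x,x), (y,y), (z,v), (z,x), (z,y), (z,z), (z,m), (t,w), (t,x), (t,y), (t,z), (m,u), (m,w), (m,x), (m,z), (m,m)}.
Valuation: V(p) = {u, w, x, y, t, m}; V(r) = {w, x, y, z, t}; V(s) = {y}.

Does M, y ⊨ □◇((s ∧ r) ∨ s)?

Yes

Recall that □ψ holds at a world iff ψ holds at every accessible world, and ◇ψ holds iff ψ holds at some accessible world.
At y: □◇((s ∧ r) ∨ s) requires ◇((s ∧ r) ∨ s) at every successor {y}.
    At y: ◇((s ∧ r) ∨ s) requires (s ∧ r) ∨ s at some successor in {y}.
      (s ∧ r) ∨ s holds at y, so ◇((s ∧ r) ∨ s) is true at y.
So □◇((s ∧ r) ∨ s) is true at y.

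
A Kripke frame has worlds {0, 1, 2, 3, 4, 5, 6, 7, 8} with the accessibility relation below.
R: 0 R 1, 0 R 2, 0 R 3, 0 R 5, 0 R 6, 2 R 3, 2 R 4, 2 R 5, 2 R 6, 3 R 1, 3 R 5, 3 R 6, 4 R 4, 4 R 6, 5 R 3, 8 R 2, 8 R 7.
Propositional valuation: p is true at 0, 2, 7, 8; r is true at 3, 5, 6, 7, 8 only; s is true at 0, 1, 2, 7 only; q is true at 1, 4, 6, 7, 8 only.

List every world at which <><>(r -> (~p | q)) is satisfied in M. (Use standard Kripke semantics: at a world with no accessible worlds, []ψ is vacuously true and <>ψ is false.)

0, 2, 3, 4, 5, 8

Recall that <>ψ holds at a world iff ψ holds at some accessible world.
Let φ = <><>(r -> (~p | q)). Evaluate φ at each world:
  0 (successors {1, 2, 3, 5, 6}): φ is true.
  1 (successors ∅): φ is false.
  2 (successors {3, 4, 5, 6}): φ is true.
  3 (successors {1, 5, 6}): φ is true.
  4 (successors {4, 6}): φ is true.
  5 (successors {3}): φ is true.
  6 (successors ∅): φ is false.
  7 (successors ∅): φ is false.
  8 (successors {2, 7}): φ is true.
For instance, at 8:
  At 8: <><>(r -> (~p | q)) requires <>(r -> (~p | q)) at some successor in {2, 7}.
    <>(r -> (~p | q)) holds at 2, so <><>(r -> (~p | q)) is true at 8.
      At 2: <>(r -> (~p | q)) requires r -> (~p | q) at some successor in {3, 4, 5, 6}.
        r -> (~p | q) holds at 3, so <>(r -> (~p | q)) is true at 2.
Satisfying worlds: {0, 2, 3, 4, 5, 8}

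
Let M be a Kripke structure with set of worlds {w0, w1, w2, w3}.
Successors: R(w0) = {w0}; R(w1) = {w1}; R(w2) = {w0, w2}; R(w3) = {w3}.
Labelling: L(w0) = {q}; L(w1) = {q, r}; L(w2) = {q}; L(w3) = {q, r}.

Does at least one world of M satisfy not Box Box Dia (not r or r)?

Recall that Box ψ holds at a world iff ψ holds at every accessible world, and Dia ψ holds iff ψ holds at some accessible world.
Let φ = not Box Box Dia (not r or r). Evaluate φ at each world:
  w0 (successors {w0}): φ is false.
  w1 (successors {w1}): φ is false.
  w2 (successors {w0, w2}): φ is false.
  w3 (successors {w3}): φ is false.
For instance, at w1:
  At w1: Box Box Dia (not r or r) is true, so not Box Box Dia (not r or r) is false.
    At w1: Box Box Dia (not r or r) requires Box Dia (not r or r) at every successor {w1}.
      At w1: Box Dia (not r or r) is true.
    So Box Box Dia (not r or r) is true at w1.

No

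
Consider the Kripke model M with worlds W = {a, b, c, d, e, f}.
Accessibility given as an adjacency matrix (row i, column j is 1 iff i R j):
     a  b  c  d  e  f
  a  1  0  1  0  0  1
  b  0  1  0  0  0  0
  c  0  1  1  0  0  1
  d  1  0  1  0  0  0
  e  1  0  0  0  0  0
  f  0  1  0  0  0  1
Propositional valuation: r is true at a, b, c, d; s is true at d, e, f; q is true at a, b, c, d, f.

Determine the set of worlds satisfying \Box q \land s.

d, e, f

Let φ = \Box q \land s. Evaluate φ at each world:
  a (successors {a, c, f}): φ is false.
  b (successors {b}): φ is false.
  c (successors {b, c, f}): φ is false.
  d (successors {a, c}): φ is true.
  e (successors {a}): φ is true.
  f (successors {b, f}): φ is true.
For instance, at f:
  At f: \Box q is true, s is true, so \Box q \land s is true.
    At f: \Box q requires q at every successor {b, f}.
      At b: q is true.
      At f: q is true.
    So \Box q is true at f.
Satisfying worlds: {d, e, f}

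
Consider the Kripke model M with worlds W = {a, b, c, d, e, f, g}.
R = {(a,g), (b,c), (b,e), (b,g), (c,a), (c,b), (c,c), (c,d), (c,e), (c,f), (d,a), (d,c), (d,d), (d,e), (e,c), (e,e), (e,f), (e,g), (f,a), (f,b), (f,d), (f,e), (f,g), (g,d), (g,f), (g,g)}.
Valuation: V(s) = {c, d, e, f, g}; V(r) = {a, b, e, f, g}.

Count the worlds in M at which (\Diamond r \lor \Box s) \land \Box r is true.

Let φ = (\Diamond r \lor \Box s) \land \Box r. Evaluate φ at each world:
  a (successors {g}): φ is true.
  b (successors {c, e, g}): φ is false.
  c (successors {a, b, c, d, e, f}): φ is false.
  d (successors {a, c, d, e}): φ is false.
  e (successors {c, e, f, g}): φ is false.
  f (successors {a, b, d, e, g}): φ is false.
  g (successors {d, f, g}): φ is false.
For instance, at d:
  At d: \Diamond r \lor \Box s is true, \Box r is false, so (\Diamond r \lor \Box s) \land \Box r is false.
    At d: \Diamond r is true, \Box s is false, so \Diamond r \lor \Box s is true.
      At d: \Diamond r requires r at some successor in {a, c, d, e}.
        r holds at a, so \Diamond r is true at d.
      At d: \Box s requires s at every successor {a, c, d, e}.
        s fails at a, so \Box s is false at d.
    At d: \Box r requires r at every successor {a, c, d, e}.
      r fails at c, so \Box r is false at d.
Satisfying worlds: {a}

1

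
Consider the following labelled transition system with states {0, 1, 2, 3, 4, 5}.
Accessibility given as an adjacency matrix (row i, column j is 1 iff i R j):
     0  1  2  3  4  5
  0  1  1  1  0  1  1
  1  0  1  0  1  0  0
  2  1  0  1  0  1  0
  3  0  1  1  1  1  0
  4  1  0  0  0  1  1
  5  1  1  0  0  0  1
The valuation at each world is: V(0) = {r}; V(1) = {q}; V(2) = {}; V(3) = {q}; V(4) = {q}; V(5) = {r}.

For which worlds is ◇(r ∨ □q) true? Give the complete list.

0, 1, 2, 3, 4, 5

Let φ = ◇(r ∨ □q). Evaluate φ at each world:
  0 (successors {0, 1, 2, 4, 5}): φ is true.
  1 (successors {1, 3}): φ is true.
  2 (successors {0, 2, 4}): φ is true.
  3 (successors {1, 2, 3, 4}): φ is true.
  4 (successors {0, 4, 5}): φ is true.
  5 (successors {0, 1, 5}): φ is true.
For instance, at 2:
  At 2: ◇(r ∨ □q) requires r ∨ □q at some successor in {0, 2, 4}.
    r ∨ □q holds at 0, so ◇(r ∨ □q) is true at 2.
      At 0: r is true, □q is false, so r ∨ □q is true.
Satisfying worlds: {0, 1, 2, 3, 4, 5}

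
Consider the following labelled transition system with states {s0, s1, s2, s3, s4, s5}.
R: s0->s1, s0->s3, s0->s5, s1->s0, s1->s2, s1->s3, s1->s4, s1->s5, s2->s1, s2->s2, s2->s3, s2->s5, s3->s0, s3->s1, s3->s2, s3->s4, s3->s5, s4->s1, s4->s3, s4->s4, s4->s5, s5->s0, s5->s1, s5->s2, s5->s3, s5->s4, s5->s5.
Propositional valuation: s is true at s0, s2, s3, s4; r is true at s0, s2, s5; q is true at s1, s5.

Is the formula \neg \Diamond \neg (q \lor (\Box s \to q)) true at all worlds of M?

Let φ = \neg \Diamond \neg (q \lor (\Box s \to q)). Evaluate φ at each world:
  s0 (successors {s1, s3, s5}): φ is true.
  s1 (successors {s0, s2, s3, s4, s5}): φ is true.
  s2 (successors {s1, s2, s3, s5}): φ is true.
  s3 (successors {s0, s1, s2, s4, s5}): φ is true.
  s4 (successors {s1, s3, s4, s5}): φ is true.
  s5 (successors {s0, s1, s2, s3, s4, s5}): φ is true.
For instance, at s1:
  At s1: \Diamond \neg (q \lor (\Box s \to q)) is false, so \neg \Diamond \neg (q \lor (\Box s \to q)) is true.
    At s1: \Diamond \neg (q \lor (\Box s \to q)) requires \neg (q \lor (\Box s \to q)) at some successor in {s0, s2, s3, s4, s5}.
      At s0: \neg (q \lor (\Box s \to q)) is false.
      At s2: \neg (q \lor (\Box s \to q)) is false.
      At s3: \neg (q \lor (\Box s \to q)) is false.
      At s4: \neg (q \lor (\Box s \to q)) is false.
      At s5: \neg (q \lor (\Box s \to q)) is false.
    So \Diamond \neg (q \lor (\Box s \to q)) is false at s1.

Yes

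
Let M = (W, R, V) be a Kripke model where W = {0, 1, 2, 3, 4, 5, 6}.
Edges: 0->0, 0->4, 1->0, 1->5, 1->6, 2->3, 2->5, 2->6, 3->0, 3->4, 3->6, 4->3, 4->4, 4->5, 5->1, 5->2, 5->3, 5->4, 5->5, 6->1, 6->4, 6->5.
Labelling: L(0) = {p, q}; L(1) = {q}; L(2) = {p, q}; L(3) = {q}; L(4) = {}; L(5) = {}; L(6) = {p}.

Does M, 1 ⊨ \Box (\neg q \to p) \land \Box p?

No

Recall that \Box ψ holds at a world iff ψ holds at every accessible world, and \Diamond ψ holds iff ψ holds at some accessible world.
At 1: \Box (\neg q \to p) is false, \Box p is false, so \Box (\neg q \to p) \land \Box p is false.
  At 1: \Box (\neg q \to p) requires \neg q \to p at every successor {0, 5, 6}.
    \neg q \to p fails at 5, so \Box (\neg q \to p) is false at 1.
  At 1: \Box p requires p at every successor {0, 5, 6}.
    p fails at 5, so \Box p is false at 1.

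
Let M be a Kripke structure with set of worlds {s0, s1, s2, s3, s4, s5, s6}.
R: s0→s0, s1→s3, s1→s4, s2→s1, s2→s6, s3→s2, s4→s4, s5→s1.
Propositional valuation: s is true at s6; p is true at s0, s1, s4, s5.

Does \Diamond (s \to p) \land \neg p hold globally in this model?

No

Let φ = \Diamond (s \to p) \land \neg p. Evaluate φ at each world:
  s0 (successors {s0}): φ is false.
  s1 (successors {s3, s4}): φ is false.
  s2 (successors {s1, s6}): φ is true.
  s3 (successors {s2}): φ is true.
  s4 (successors {s4}): φ is false.
  s5 (successors {s1}): φ is false.
  s6 (successors ∅): φ is false.
Detail at s0 (counterexample):
  At s0: \Diamond (s \to p) is true, \neg p is false, so \Diamond (s \to p) \land \neg p is false.
    At s0: \Diamond (s \to p) requires s \to p at some successor in {s0}.
      s \to p holds at s0, so \Diamond (s \to p) is true at s0.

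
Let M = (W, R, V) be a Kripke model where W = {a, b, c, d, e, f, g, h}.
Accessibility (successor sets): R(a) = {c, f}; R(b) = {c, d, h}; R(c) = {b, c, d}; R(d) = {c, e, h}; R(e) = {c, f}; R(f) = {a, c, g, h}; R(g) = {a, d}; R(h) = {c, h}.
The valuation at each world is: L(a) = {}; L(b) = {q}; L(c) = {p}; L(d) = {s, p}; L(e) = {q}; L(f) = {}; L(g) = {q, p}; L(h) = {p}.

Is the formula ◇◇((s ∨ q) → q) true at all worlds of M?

Let φ = ◇◇((s ∨ q) → q). Evaluate φ at each world:
  a (successors {c, f}): φ is true.
  b (successors {c, d, h}): φ is true.
  c (successors {b, c, d}): φ is true.
  d (successors {c, e, h}): φ is true.
  e (successors {c, f}): φ is true.
  f (successors {a, c, g, h}): φ is true.
  g (successors {a, d}): φ is true.
  h (successors {c, h}): φ is true.
For instance, at f:
  At f: ◇◇((s ∨ q) → q) requires ◇((s ∨ q) → q) at some successor in {a, c, g, h}.
    ◇((s ∨ q) → q) holds at a, so ◇◇((s ∨ q) → q) is true at f.
      At a: ◇((s ∨ q) → q) requires (s ∨ q) → q at some successor in {c, f}.
        (s ∨ q) → q holds at c, so ◇((s ∨ q) → q) is true at a.

Yes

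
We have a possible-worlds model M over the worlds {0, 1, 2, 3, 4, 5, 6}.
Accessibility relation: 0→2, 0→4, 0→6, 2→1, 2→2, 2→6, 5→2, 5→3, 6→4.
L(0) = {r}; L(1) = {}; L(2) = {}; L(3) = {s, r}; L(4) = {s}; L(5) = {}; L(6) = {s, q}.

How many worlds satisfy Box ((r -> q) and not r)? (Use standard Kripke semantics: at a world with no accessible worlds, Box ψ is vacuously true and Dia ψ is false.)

Let φ = Box ((r -> q) and not r). Evaluate φ at each world:
  0 (successors {2, 4, 6}): φ is true.
  1 (successors ∅): φ is true.
  2 (successors {1, 2, 6}): φ is true.
  3 (successors ∅): φ is true.
  4 (successors ∅): φ is true.
  5 (successors {2, 3}): φ is false.
  6 (successors {4}): φ is true.
For instance, at 0:
  At 0: Box ((r -> q) and not r) requires (r -> q) and not r at every successor {2, 4, 6}.
    At 2: (r -> q) and not r is true.
    At 4: (r -> q) and not r is true.
    At 6: (r -> q) and not r is true.
  So Box ((r -> q) and not r) is true at 0.
Satisfying worlds: {0, 1, 2, 3, 4, 6}

6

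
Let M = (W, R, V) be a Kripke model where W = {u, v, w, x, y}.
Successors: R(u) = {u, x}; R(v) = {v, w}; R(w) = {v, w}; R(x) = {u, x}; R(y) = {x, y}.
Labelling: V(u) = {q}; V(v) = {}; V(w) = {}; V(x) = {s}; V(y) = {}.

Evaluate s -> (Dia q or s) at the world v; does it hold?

Recall that Dia ψ holds at a world iff ψ holds at some accessible world.
At v: s is false, Dia q or s is false, so s -> (Dia q or s) is true.
  At v: Dia q is false, s is false, so Dia q or s is false.
    At v: Dia q requires q at some successor in {v, w}.
      At v: q is false.
      At w: q is false.
    So Dia q is false at v.

Yes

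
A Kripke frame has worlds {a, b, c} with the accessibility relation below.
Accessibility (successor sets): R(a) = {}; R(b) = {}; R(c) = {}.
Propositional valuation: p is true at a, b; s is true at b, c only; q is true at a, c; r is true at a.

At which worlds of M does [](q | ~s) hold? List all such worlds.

a, b, c

Let φ = [](q | ~s). Evaluate φ at each world:
  a (successors ∅): φ is true.
  b (successors ∅): φ is true.
  c (successors ∅): φ is true.
For instance, at c:
  At c: no accessible worlds, so [](q | ~s) holds vacuously.
Satisfying worlds: {a, b, c}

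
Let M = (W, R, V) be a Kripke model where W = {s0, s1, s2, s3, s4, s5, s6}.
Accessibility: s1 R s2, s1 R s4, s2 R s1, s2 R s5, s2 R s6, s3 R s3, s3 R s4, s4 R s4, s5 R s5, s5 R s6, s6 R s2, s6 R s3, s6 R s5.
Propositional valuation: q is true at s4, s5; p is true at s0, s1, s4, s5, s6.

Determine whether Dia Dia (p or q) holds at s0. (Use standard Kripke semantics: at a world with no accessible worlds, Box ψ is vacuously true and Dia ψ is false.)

At s0: no accessible worlds, so Dia Dia (p or q) is false.

No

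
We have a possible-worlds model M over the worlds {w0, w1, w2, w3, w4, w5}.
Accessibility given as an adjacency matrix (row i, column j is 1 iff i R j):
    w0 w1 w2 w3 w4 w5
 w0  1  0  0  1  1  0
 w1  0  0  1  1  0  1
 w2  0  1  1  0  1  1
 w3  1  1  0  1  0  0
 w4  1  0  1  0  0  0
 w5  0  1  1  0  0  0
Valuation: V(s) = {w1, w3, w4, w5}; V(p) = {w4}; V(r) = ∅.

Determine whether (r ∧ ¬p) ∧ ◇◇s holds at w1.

At w1: r ∧ ¬p is false, ◇◇s is true, so (r ∧ ¬p) ∧ ◇◇s is false.
  At w1: ◇◇s requires ◇s at some successor in {w2, w3, w5}.
    ◇s holds at w2, so ◇◇s is true at w1.
      At w2: ◇s requires s at some successor in {w1, w2, w4, w5}.
        s holds at w1, so ◇s is true at w2.

No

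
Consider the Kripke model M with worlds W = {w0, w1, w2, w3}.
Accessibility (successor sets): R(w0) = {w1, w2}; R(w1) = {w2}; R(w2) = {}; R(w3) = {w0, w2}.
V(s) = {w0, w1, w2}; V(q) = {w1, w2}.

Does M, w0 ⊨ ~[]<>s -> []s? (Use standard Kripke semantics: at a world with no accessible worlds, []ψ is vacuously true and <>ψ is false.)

Yes

At w0: ~[]<>s is true, []s is true, so ~[]<>s -> []s is true.
  At w0: []<>s is false, so ~[]<>s is true.
    At w0: []<>s requires <>s at every successor {w1, w2}.
      <>s fails at w2, so []<>s is false at w0.
  At w0: []s requires s at every successor {w1, w2}.
    At w1: s is true.
    At w2: s is true.
  So []s is true at w0.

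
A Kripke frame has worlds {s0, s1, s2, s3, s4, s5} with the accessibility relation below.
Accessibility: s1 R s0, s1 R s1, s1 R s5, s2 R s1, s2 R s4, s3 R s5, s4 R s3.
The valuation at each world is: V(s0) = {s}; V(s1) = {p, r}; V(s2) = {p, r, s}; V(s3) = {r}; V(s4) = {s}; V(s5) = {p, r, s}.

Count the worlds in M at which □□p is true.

Recall that □ψ holds at a world iff ψ holds at every accessible world, and ◇ψ holds iff ψ holds at some accessible world.
Let φ = □□p. Evaluate φ at each world:
  s0 (successors ∅): φ is true.
  s1 (successors {s0, s1, s5}): φ is false.
  s2 (successors {s1, s4}): φ is false.
  s3 (successors {s5}): φ is true.
  s4 (successors {s3}): φ is true.
  s5 (successors ∅): φ is true.
For instance, at s4:
  At s4: □□p requires □p at every successor {s3}.
      At s3: □p requires p at every successor {s5}.
        At s5: p is true.
      So □p is true at s3.
  So □□p is true at s4.
Satisfying worlds: {s0, s3, s4, s5}

4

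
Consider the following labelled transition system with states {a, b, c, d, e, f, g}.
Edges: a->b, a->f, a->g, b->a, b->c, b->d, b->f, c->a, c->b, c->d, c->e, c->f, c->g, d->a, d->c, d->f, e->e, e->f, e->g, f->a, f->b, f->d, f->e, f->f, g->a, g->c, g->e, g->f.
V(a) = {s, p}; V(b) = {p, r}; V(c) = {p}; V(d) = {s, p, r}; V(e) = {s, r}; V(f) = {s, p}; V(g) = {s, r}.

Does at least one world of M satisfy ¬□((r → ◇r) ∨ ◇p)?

No

Recall that □ψ holds at a world iff ψ holds at every accessible world, and ◇ψ holds iff ψ holds at some accessible world.
Let φ = ¬□((r → ◇r) ∨ ◇p). Evaluate φ at each world:
  a (successors {b, f, g}): φ is false.
  b (successors {a, c, d, f}): φ is false.
  c (successors {a, b, d, e, f, g}): φ is false.
  d (successors {a, c, f}): φ is false.
  e (successors {e, f, g}): φ is false.
  f (successors {a, b, d, e, f}): φ is false.
  g (successors {a, c, e, f}): φ is false.
For instance, at e:
  At e: □((r → ◇r) ∨ ◇p) is true, so ¬□((r → ◇r) ∨ ◇p) is false.
    At e: □((r → ◇r) ∨ ◇p) requires (r → ◇r) ∨ ◇p at every successor {e, f, g}.
      At e: (r → ◇r) ∨ ◇p is true.
      At f: (r → ◇r) ∨ ◇p is true.
      At g: (r → ◇r) ∨ ◇p is true.
    So □((r → ◇r) ∨ ◇p) is true at e.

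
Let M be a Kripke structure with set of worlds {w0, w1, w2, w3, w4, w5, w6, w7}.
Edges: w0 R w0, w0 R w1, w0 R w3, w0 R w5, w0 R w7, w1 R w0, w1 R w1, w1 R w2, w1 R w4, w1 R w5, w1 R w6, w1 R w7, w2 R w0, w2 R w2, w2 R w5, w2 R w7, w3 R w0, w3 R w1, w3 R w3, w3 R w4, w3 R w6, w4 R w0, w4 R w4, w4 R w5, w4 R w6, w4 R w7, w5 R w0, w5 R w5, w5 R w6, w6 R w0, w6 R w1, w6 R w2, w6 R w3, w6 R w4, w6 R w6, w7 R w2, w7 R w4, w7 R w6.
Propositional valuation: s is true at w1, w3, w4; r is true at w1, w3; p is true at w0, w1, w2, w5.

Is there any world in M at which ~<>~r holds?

No

Recall that <>ψ holds at a world iff ψ holds at some accessible world.
Let φ = ~<>~r. Evaluate φ at each world:
  w0 (successors {w0, w1, w3, w5, w7}): φ is false.
  w1 (successors {w0, w1, w2, w4, w5, w6, w7}): φ is false.
  w2 (successors {w0, w2, w5, w7}): φ is false.
  w3 (successors {w0, w1, w3, w4, w6}): φ is false.
  w4 (successors {w0, w4, w5, w6, w7}): φ is false.
  w5 (successors {w0, w5, w6}): φ is false.
  w6 (successors {w0, w1, w2, w3, w4, w6}): φ is false.
  w7 (successors {w2, w4, w6}): φ is false.
For instance, at w7:
  At w7: <>~r is true, so ~<>~r is false.
    At w7: <>~r requires ~r at some successor in {w2, w4, w6}.
      ~r holds at w2, so <>~r is true at w7.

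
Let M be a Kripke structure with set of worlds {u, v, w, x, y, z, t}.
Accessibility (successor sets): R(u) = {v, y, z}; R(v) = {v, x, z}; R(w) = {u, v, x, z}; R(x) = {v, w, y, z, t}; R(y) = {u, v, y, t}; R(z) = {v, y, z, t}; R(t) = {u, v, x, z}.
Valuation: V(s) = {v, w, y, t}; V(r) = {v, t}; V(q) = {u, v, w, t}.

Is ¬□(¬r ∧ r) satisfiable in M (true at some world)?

Yes

Let φ = ¬□(¬r ∧ r). Evaluate φ at each world:
  u (successors {v, y, z}): φ is true.
  v (successors {v, x, z}): φ is true.
  w (successors {u, v, x, z}): φ is true.
  x (successors {v, w, y, z, t}): φ is true.
  y (successors {u, v, y, t}): φ is true.
  z (successors {v, y, z, t}): φ is true.
  t (successors {u, v, x, z}): φ is true.
Detail at u (witness):
  At u: □(¬r ∧ r) is false, so ¬□(¬r ∧ r) is true.
    At u: □(¬r ∧ r) requires ¬r ∧ r at every successor {v, y, z}.
      ¬r ∧ r fails at v, so □(¬r ∧ r) is false at u.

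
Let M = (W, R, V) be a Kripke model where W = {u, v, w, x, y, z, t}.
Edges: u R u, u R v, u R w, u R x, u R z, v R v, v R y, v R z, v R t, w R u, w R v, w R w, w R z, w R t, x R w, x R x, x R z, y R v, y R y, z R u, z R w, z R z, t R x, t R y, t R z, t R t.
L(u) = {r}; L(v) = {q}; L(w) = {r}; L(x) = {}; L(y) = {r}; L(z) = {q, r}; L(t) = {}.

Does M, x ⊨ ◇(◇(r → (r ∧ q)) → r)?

At x: ◇(◇(r → (r ∧ q)) → r) requires ◇(r → (r ∧ q)) → r at some successor in {w, x, z}.
  ◇(r → (r ∧ q)) → r holds at w, so ◇(◇(r → (r ∧ q)) → r) is true at x.
    At w: ◇(r → (r ∧ q)) is true, r is true, so ◇(r → (r ∧ q)) → r is true.
      At w: ◇(r → (r ∧ q)) requires r → (r ∧ q) at some successor in {u, v, w, z, t}.
        r → (r ∧ q) holds at v, so ◇(r → (r ∧ q)) is true at w.

Yes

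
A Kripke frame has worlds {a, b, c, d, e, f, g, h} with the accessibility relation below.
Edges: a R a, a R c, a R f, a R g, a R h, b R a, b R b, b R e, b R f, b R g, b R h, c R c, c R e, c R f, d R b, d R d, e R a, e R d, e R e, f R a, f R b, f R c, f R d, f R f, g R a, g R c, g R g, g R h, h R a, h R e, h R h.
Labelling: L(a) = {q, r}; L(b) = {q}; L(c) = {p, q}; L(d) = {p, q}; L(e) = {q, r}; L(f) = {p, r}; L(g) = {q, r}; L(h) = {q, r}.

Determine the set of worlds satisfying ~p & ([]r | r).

a, e, g, h

Recall that []ψ holds at a world iff ψ holds at every accessible world, and <>ψ holds iff ψ holds at some accessible world.
Let φ = ~p & ([]r | r). Evaluate φ at each world:
  a (successors {a, c, f, g, h}): φ is true.
  b (successors {a, b, e, f, g, h}): φ is false.
  c (successors {c, e, f}): φ is false.
  d (successors {b, d}): φ is false.
  e (successors {a, d, e}): φ is true.
  f (successors {a, b, c, d, f}): φ is false.
  g (successors {a, c, g, h}): φ is true.
  h (successors {a, e, h}): φ is true.
For instance, at g:
  At g: ~p is true, []r | r is true, so ~p & ([]r | r) is true.
    At g: []r is false, r is true, so []r | r is true.
      At g: []r requires r at every successor {a, c, g, h}.
        r fails at c, so []r is false at g.
Satisfying worlds: {a, e, g, h}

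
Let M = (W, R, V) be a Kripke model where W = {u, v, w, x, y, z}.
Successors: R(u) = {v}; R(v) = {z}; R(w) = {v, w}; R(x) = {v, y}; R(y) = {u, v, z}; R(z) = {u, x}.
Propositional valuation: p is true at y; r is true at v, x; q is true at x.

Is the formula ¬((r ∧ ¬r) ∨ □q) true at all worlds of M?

Recall that □ψ holds at a world iff ψ holds at every accessible world, and ◇ψ holds iff ψ holds at some accessible world.
Let φ = ¬((r ∧ ¬r) ∨ □q). Evaluate φ at each world:
  u (successors {v}): φ is true.
  v (successors {z}): φ is true.
  w (successors {v, w}): φ is true.
  x (successors {v, y}): φ is true.
  y (successors {u, v, z}): φ is true.
  z (successors {u, x}): φ is true.
For instance, at w:
  At w: (r ∧ ¬r) ∨ □q is false, so ¬((r ∧ ¬r) ∨ □q) is true.
    At w: r ∧ ¬r is false, □q is false, so (r ∧ ¬r) ∨ □q is false.
      At w: □q requires q at every successor {v, w}.
        q fails at v, so □q is false at w.

Yes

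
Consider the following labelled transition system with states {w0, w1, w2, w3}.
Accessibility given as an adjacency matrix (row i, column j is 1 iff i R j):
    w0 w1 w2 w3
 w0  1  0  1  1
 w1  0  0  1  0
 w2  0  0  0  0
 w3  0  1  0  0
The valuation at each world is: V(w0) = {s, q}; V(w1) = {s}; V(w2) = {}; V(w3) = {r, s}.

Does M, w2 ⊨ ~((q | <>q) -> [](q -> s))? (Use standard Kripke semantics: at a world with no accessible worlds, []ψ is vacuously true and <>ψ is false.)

At w2: (q | <>q) -> [](q -> s) is true, so ~((q | <>q) -> [](q -> s)) is false.
  At w2: q | <>q is false, [](q -> s) is true, so (q | <>q) -> [](q -> s) is true.
    At w2: q is false, <>q is false, so q | <>q is false.
      At w2: no accessible worlds, so <>q is false.
    At w2: no accessible worlds, so [](q -> s) holds vacuously.

No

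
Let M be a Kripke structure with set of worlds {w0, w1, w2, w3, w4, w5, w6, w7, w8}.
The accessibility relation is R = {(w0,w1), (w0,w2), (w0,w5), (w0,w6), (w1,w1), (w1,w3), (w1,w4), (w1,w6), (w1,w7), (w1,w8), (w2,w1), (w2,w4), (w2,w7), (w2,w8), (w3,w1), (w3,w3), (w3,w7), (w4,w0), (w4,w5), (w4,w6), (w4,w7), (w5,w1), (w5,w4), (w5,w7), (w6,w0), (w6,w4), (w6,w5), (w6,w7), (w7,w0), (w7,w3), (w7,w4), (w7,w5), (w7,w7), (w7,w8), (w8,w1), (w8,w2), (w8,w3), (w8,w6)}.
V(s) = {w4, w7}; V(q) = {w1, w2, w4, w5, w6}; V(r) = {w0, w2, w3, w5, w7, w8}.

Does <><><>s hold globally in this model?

Yes

Let φ = <><><>s. Evaluate φ at each world:
  w0 (successors {w1, w2, w5, w6}): φ is true.
  w1 (successors {w1, w3, w4, w6, w7, w8}): φ is true.
  w2 (successors {w1, w4, w7, w8}): φ is true.
  w3 (successors {w1, w3, w7}): φ is true.
  w4 (successors {w0, w5, w6, w7}): φ is true.
  w5 (successors {w1, w4, w7}): φ is true.
  w6 (successors {w0, w4, w5, w7}): φ is true.
  w7 (successors {w0, w3, w4, w5, w7, w8}): φ is true.
  w8 (successors {w1, w2, w3, w6}): φ is true.
For instance, at w8:
  At w8: <><><>s requires <><>s at some successor in {w1, w2, w3, w6}.
    <><>s holds at w1, so <><><>s is true at w8.
      At w1: <><>s requires <>s at some successor in {w1, w3, w4, w6, w7, w8}.
        <>s holds at w1, so <><>s is true at w1.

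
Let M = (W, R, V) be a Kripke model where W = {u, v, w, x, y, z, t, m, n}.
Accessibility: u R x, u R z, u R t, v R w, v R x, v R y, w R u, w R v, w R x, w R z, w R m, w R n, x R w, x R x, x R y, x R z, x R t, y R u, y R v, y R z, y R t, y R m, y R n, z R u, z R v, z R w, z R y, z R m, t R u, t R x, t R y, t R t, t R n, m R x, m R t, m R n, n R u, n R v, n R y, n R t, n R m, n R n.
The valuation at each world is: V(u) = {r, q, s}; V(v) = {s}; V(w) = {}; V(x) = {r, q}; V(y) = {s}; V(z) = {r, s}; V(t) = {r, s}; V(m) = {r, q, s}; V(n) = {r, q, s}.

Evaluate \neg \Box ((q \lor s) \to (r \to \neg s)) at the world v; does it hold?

No

At v: \Box ((q \lor s) \to (r \to \neg s)) is true, so \neg \Box ((q \lor s) \to (r \to \neg s)) is false.
  At v: \Box ((q \lor s) \to (r \to \neg s)) requires (q \lor s) \to (r \to \neg s) at every successor {w, x, y}.
    At w: (q \lor s) \to (r \to \neg s) is true.
    At x: (q \lor s) \to (r \to \neg s) is true.
    At y: (q \lor s) \to (r \to \neg s) is true.
  So \Box ((q \lor s) \to (r \to \neg s)) is true at v.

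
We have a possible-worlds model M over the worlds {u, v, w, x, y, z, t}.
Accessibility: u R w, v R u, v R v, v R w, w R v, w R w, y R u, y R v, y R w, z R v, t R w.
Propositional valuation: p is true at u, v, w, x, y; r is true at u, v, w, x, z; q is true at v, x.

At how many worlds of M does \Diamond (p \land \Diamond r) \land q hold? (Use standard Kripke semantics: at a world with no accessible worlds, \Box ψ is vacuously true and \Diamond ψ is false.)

1

Let φ = \Diamond (p \land \Diamond r) \land q. Evaluate φ at each world:
  u (successors {w}): φ is false.
  v (successors {u, v, w}): φ is true.
  w (successors {v, w}): φ is false.
  x (successors ∅): φ is false.
  y (successors {u, v, w}): φ is false.
  z (successors {v}): φ is false.
  t (successors {w}): φ is false.
For instance, at y:
  At y: \Diamond (p \land \Diamond r) is true, q is false, so \Diamond (p \land \Diamond r) \land q is false.
    At y: \Diamond (p \land \Diamond r) requires p \land \Diamond r at some successor in {u, v, w}.
      p \land \Diamond r holds at u, so \Diamond (p \land \Diamond r) is true at y.
Satisfying worlds: {v}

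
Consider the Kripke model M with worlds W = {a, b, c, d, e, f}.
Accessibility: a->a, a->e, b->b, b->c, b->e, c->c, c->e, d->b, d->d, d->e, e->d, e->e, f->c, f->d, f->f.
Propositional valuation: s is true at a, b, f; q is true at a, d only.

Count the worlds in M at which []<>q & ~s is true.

Let φ = []<>q & ~s. Evaluate φ at each world:
  a (successors {a, e}): φ is false.
  b (successors {b, c, e}): φ is false.
  c (successors {c, e}): φ is false.
  d (successors {b, d, e}): φ is false.
  e (successors {d, e}): φ is true.
  f (successors {c, d, f}): φ is false.
For instance, at d:
  At d: []<>q is false, ~s is true, so []<>q & ~s is false.
    At d: []<>q requires <>q at every successor {b, d, e}.
      <>q fails at b, so []<>q is false at d.
Satisfying worlds: {e}

1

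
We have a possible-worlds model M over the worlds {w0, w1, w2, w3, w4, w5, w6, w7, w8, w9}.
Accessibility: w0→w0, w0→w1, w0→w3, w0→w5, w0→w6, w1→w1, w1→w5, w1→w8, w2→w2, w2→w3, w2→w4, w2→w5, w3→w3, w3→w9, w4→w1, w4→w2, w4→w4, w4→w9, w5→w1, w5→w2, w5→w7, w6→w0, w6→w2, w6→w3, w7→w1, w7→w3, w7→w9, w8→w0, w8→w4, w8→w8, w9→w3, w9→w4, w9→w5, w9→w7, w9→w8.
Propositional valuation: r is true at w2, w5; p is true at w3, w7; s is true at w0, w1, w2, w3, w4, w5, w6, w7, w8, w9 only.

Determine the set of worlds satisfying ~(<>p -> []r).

w0, w2, w3, w5, w6, w7, w9

Let φ = ~(<>p -> []r). Evaluate φ at each world:
  w0 (successors {w0, w1, w3, w5, w6}): φ is true.
  w1 (successors {w1, w5, w8}): φ is false.
  w2 (successors {w2, w3, w4, w5}): φ is true.
  w3 (successors {w3, w9}): φ is true.
  w4 (successors {w1, w2, w4, w9}): φ is false.
  w5 (successors {w1, w2, w7}): φ is true.
  w6 (successors {w0, w2, w3}): φ is true.
  w7 (successors {w1, w3, w9}): φ is true.
  w8 (successors {w0, w4, w8}): φ is false.
  w9 (successors {w3, w4, w5, w7, w8}): φ is true.
For instance, at w7:
  At w7: <>p -> []r is false, so ~(<>p -> []r) is true.
    At w7: <>p is true, []r is false, so <>p -> []r is false.
      At w7: <>p requires p at some successor in {w1, w3, w9}.
        p holds at w3, so <>p is true at w7.
      At w7: []r requires r at every successor {w1, w3, w9}.
        r fails at w1, so []r is false at w7.
Satisfying worlds: {w0, w2, w3, w5, w6, w7, w9}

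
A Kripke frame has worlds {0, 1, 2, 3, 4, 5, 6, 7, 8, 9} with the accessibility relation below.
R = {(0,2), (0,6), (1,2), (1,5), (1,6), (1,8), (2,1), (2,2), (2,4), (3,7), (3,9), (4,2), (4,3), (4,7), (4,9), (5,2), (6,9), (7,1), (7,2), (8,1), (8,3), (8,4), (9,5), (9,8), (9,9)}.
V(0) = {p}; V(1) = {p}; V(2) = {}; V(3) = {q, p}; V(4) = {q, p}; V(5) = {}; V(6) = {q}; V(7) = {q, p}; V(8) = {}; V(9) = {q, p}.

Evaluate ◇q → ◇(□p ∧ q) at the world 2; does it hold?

Recall that □ψ holds at a world iff ψ holds at every accessible world, and ◇ψ holds iff ψ holds at some accessible world.
At 2: ◇q is true, ◇(□p ∧ q) is false, so ◇q → ◇(□p ∧ q) is false.
  At 2: ◇q requires q at some successor in {1, 2, 4}.
    q holds at 4, so ◇q is true at 2.
  At 2: ◇(□p ∧ q) requires □p ∧ q at some successor in {1, 2, 4}.
    At 1: □p ∧ q is false.
    At 2: □p ∧ q is false.
    At 4: □p ∧ q is false.
  So ◇(□p ∧ q) is false at 2.

No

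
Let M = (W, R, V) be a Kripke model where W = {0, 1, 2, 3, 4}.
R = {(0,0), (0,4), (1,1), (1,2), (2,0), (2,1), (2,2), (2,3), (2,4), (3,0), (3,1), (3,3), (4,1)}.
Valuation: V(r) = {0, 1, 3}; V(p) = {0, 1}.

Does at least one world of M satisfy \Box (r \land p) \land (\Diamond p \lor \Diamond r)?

Let φ = \Box (r \land p) \land (\Diamond p \lor \Diamond r). Evaluate φ at each world:
  0 (successors {0, 4}): φ is false.
  1 (successors {1, 2}): φ is false.
  2 (successors {0, 1, 2, 3, 4}): φ is false.
  3 (successors {0, 1, 3}): φ is false.
  4 (successors {1}): φ is true.
Detail at 4 (witness):
  At 4: \Box (r \land p) is true, \Diamond p \lor \Diamond r is true, so \Box (r \land p) \land (\Diamond p \lor \Diamond r) is true.
    At 4: \Box (r \land p) requires r \land p at every successor {1}.
      At 1: r \land p is true.
    So \Box (r \land p) is true at 4.
    At 4: \Diamond p is true, \Diamond r is true, so \Diamond p \lor \Diamond r is true.
      At 4: \Diamond p requires p at some successor in {1}.
        p holds at 1, so \Diamond p is true at 4.
      At 4: \Diamond r requires r at some successor in {1}.
        r holds at 1, so \Diamond r is true at 4.

Yes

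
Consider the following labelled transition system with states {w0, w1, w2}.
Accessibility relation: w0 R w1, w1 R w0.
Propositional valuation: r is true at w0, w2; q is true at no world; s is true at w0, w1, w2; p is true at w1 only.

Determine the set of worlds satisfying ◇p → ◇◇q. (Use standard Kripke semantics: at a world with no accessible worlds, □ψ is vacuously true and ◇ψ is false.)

Let φ = ◇p → ◇◇q. Evaluate φ at each world:
  w0 (successors {w1}): φ is false.
  w1 (successors {w0}): φ is true.
  w2 (successors ∅): φ is true.
For instance, at w0:
  At w0: ◇p is true, ◇◇q is false, so ◇p → ◇◇q is false.
    At w0: ◇p requires p at some successor in {w1}.
      p holds at w1, so ◇p is true at w0.
    At w0: ◇◇q requires ◇q at some successor in {w1}.
      At w1: ◇q is false.
    So ◇◇q is false at w0.
Satisfying worlds: {w1, w2}

w1, w2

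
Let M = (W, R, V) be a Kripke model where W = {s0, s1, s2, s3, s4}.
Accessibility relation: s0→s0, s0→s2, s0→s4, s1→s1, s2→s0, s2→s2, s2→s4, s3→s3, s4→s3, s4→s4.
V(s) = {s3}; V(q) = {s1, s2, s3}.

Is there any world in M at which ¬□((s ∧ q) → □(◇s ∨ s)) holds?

No

Let φ = ¬□((s ∧ q) → □(◇s ∨ s)). Evaluate φ at each world:
  s0 (successors {s0, s2, s4}): φ is false.
  s1 (successors {s1}): φ is false.
  s2 (successors {s0, s2, s4}): φ is false.
  s3 (successors {s3}): φ is false.
  s4 (successors {s3, s4}): φ is false.
For instance, at s3:
  At s3: □((s ∧ q) → □(◇s ∨ s)) is true, so ¬□((s ∧ q) → □(◇s ∨ s)) is false.
    At s3: □((s ∧ q) → □(◇s ∨ s)) requires (s ∧ q) → □(◇s ∨ s) at every successor {s3}.
      At s3: (s ∧ q) → □(◇s ∨ s) is true.
    So □((s ∧ q) → □(◇s ∨ s)) is true at s3.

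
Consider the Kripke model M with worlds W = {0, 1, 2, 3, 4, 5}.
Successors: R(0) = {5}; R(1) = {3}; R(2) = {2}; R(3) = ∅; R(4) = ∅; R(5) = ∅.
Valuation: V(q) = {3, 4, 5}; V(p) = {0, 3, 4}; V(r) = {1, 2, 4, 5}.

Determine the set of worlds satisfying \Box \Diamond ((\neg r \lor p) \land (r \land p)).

Let φ = \Box \Diamond ((\neg r \lor p) \land (r \land p)). Evaluate φ at each world:
  0 (successors {5}): φ is false.
  1 (successors {3}): φ is false.
  2 (successors {2}): φ is false.
  3 (successors ∅): φ is true.
  4 (successors ∅): φ is true.
  5 (successors ∅): φ is true.
For instance, at 2:
  At 2: \Box \Diamond ((\neg r \lor p) \land (r \land p)) requires \Diamond ((\neg r \lor p) \land (r \land p)) at every successor {2}.
    \Diamond ((\neg r \lor p) \land (r \land p)) fails at 2, so \Box \Diamond ((\neg r \lor p) \land (r \land p)) is false at 2.
      At 2: \Diamond ((\neg r \lor p) \land (r \land p)) requires (\neg r \lor p) \land (r \land p) at some successor in {2}.
        At 2: (\neg r \lor p) \land (r \land p) is false.
      So \Diamond ((\neg r \lor p) \land (r \land p)) is false at 2.
Satisfying worlds: {3, 4, 5}

3, 4, 5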